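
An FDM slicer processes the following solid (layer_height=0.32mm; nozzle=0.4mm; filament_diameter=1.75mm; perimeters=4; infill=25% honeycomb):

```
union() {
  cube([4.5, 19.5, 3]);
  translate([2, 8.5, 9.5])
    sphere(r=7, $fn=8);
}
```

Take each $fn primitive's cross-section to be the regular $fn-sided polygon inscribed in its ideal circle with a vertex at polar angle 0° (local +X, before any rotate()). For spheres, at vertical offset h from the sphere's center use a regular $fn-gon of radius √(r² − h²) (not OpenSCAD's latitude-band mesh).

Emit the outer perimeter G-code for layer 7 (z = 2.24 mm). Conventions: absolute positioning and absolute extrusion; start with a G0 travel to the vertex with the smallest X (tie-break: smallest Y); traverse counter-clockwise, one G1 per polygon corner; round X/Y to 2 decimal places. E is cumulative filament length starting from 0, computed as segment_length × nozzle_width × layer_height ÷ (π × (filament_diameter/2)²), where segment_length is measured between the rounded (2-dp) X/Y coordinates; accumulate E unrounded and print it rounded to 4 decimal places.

G0 X0.00 Y0.00 Z2.24
G1 X4.50 Y0.00 E0.2395
G1 X4.50 Y19.50 E1.2772
G1 X0.00 Y19.50 E1.5167
G1 X0.00 Y0.00 E2.5544

At z = 2.24 mm: the cube (footprint 4.5×19.5) is included at this height; the sphere at (2, 8.5) is not intersected at this z (|z−center|=7.260 > r=7); Taking the union: only the 4.5×19.5 cube is present, so the union is just that shape — 1 connected region. The outline is a single polygon with 4 vertices. Extrusion per mm of travel: 0.4 × 0.32 / (π × 0.875²) = 0.053216. Accumulating E over each segment gives final E = 2.5544.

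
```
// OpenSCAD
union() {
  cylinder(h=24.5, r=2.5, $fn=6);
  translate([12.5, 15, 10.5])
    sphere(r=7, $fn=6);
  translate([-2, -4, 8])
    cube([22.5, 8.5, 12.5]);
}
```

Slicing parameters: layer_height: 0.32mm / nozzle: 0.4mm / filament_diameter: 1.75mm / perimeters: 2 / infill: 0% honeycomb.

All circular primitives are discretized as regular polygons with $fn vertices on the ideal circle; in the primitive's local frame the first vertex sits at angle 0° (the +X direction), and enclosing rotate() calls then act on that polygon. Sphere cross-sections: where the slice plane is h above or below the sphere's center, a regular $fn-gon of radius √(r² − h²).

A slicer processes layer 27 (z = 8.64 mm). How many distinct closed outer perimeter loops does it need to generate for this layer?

At z = 8.64 mm: the cylinder: section is a regular 6-gon, circumradius r=2.5; the r=7 sphere at (12.5, 15) slices to a regular 6-gon of circumradius 6.748 (√(r²−h²) with h=1.86 from center); the 22.5×8.5 cube at (-2, -4) contributes its full rectangle; Combining (union): the regions partially overlap (shared area 15.80 mm²), so overlapping operands fuse into one piece — 2 connected regions. The result has 2 disconnected regions.

2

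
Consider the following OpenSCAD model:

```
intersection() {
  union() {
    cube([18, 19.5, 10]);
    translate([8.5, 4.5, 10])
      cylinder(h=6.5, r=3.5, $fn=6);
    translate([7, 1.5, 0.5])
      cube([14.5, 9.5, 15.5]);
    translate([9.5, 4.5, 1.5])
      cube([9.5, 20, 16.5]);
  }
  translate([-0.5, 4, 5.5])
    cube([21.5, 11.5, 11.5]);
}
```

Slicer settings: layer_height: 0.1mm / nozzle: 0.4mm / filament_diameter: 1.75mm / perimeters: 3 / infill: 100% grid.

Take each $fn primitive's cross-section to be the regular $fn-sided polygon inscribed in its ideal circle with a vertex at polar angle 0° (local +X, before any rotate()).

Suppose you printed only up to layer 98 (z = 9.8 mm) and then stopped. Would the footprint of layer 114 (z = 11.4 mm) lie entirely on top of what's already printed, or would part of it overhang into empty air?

entirely on top

Compare the two slices. At z = 9.8: the cube (footprint 18×19.5) is included at this height (area 351.00 mm²); the cylinder at (8.5, 4.5) does not reach this height (z outside [10, 16.5]); the 14.5×9.5 cube at (7, 1.5) contributes its full rectangle (area 137.75 mm²); the cube at (9.5, 4.5) is present — its section is the full 9.5×20 rectangle (area 190.00 mm²); Taking the union: the regions partially overlap — summed areas 678.75 mm² minus the doubly-counted overlap 238.50 mm² gives 440.25 mm² — area = 440.25 mm²; the cube at (-0.5, 4) is present — its section is the full 21.5×11.5 rectangle (area 247.25 mm²); Taking the intersection: the 21.5×11.5 cube at (-0.5, 4) partially overlaps that combined region; clipping to the common part keeps 232.50 mm² — area = 232.50 mm². At z = 11.4: the cube does not reach this height (z outside [0, 10]); the r=3.5 cylinder at (8.5, 4.5) contributes a regular 6-gon of circumradius 3.5 (area = (6/2)·3.500²·sin(360°/6) = 31.83 mm²); the 14.5×9.5 cube at (7, 1.5) contributes its full rectangle (area 137.75 mm²); the 9.5×20 cube at (9.5, 4.5) contributes its full rectangle (area 190.00 mm²); Taking the union: the regions partially overlap — summed areas 359.58 mm² minus the doubly-counted overlap 86.66 mm² gives 272.92 mm² — area = 272.92 mm²; the cube at (-0.5, 4) (footprint 21.5×11.5) is included at this height (area 247.25 mm²); After intersecting: the 21.5×11.5 cube at (-0.5, 4) partially overlaps the result so far; clipping to the common part keeps 145.09 mm² — area = 145.09 mm². Checking containment: the cross-section at z = 11.4 is a subset of the cross-section at z = 9.8.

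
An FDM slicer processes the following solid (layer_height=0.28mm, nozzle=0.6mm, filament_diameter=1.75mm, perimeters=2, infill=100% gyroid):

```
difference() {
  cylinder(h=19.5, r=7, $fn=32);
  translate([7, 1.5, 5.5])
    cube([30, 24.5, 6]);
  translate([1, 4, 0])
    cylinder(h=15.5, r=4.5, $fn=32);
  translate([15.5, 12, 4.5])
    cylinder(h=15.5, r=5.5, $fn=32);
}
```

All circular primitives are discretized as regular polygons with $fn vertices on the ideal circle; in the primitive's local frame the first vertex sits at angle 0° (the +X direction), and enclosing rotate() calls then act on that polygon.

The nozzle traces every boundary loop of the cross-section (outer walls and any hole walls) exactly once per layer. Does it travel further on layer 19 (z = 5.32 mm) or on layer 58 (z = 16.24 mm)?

Layer 19 (z = 5.32): the r=7 cylinder gives a regular 32-gon of circumradius 7 (constant along its height) (perimeter = 2·32·7.000·sin(180°/32) = 43.91 mm); the cube at (7, 1.5) is not intersected at this z (z outside [5.5, 11.5]); the r=4.5 cylinder at (1, 4) gives a regular 32-gon of circumradius 4.5 (constant along its height) (perimeter = 2·32·4.500·sin(180°/32) = 28.23 mm); the r=5.5 cylinder at (15.5, 12) gives a regular 32-gon of circumradius 5.5 (constant along its height) (perimeter = 2·32·5.500·sin(180°/32) = 34.50 mm); Subtracting the remaining from the first: starting from the r=7 cylinder, the r=4.5 cylinder at (1, 4) partially overlaps it — only the 52.42 mm² overlap (of its 63.21 mm²) is removed, clipping the outline; the r=5.5 cylinder at (15.5, 12) misses the remaining region (no effect) — boundary = 51.71 mm. So its perimeter = 51.71 mm. Layer 58 (z = 16.24): the r=7 cylinder gives a regular 32-gon of circumradius 7 (constant along its height) (perimeter = 2·32·7.000·sin(180°/32) = 43.91 mm); the cube at (7, 1.5) does not reach this height (z outside [5.5, 11.5]); the cylinder at (1, 4) is absent (z outside [0, 15.5]); the cylinder at (15.5, 12): section is a regular 32-gon, circumradius r=5.5 (perimeter = 2·32·5.500·sin(180°/32) = 34.50 mm); Subtracting the remaining from the first: starting from the r=7 cylinder, the r=5.5 cylinder at (15.5, 12) misses the remaining region (no effect) — boundary = 43.91 mm. So its perimeter = 43.91 mm. Layer 19 is larger (51.71 vs 43.91 mm).

layer 19 (z = 5.32 mm)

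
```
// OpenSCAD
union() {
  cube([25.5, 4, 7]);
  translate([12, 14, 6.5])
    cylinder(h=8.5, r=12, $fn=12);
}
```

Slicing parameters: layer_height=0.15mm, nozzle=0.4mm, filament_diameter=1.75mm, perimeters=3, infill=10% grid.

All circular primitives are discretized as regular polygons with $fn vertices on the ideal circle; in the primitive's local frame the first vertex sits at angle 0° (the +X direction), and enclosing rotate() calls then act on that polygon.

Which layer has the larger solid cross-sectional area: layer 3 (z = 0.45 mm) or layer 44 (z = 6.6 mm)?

layer 44 (z = 6.6 mm)

Layer 3 (z = 0.45): the cube is present — its section is the full 25.5×4 rectangle (area 102.00 mm²); the cylinder at (12, 14) is not intersected at this z (z outside [6.5, 15]); Merging all regions: only the 25.5×4 cube is present, so the union is just that shape — area = 102.00 mm². So its area = 102.00 mm². Layer 44 (z = 6.6): the cube is present — its section is the full 25.5×4 rectangle (area 102.00 mm²); the r=12 cylinder at (12, 14) gives a regular 12-gon of circumradius 12 (constant along its height) (area = (12/2)·12.000²·sin(360°/12) = 432.00 mm²); Combining (union): the regions partially overlap — summed areas 534.00 mm² minus the doubly-counted overlap 14.51 mm² gives 519.49 mm² — area = 519.49 mm². So its area = 519.49 mm². Layer 44 is larger (519.49 vs 102.00 mm²).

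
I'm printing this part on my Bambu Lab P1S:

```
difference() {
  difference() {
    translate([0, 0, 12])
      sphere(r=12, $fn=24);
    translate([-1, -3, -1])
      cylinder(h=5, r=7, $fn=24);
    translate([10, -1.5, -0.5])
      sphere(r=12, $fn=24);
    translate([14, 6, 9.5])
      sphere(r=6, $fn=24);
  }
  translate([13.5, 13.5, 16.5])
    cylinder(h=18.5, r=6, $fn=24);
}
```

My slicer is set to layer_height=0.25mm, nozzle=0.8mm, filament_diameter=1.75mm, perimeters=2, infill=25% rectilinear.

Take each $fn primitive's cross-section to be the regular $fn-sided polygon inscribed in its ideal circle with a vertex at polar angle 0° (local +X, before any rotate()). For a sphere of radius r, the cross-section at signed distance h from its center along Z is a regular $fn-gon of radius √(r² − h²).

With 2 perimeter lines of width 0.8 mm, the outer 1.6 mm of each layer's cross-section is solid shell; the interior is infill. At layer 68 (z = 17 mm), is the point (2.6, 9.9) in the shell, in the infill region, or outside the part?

At z = 17 mm: the r=12 sphere contributes a regular 24-gon of circumradius √(12²−5²) = 10.909; the cylinder at (-1, -3) is not intersected at this z (z outside [-1, 4]); the sphere at (10, -1.5) is not intersected at this z (|z−center|=17.500 > r=12); the sphere at (14, 6) is absent (|z−center|=7.500 > r=6); After the difference (first − rest): none of the subtracted shapes is present at this height, so the r=12 sphere is unchanged — 1 connected region; the r=6 cylinder at (13.5, 13.5) contributes a regular 24-gon of circumradius 6; After the difference (first − rest): starting from the result so far, the r=6 cylinder at (13.5, 13.5) misses the remaining region (no effect) — 1 connected region. Overall, the cross-section is a single solid region. The nearest boundary edge runs (0.00, 10.91)→(2.82, 10.54); distance from the point to it = 0.66 mm. The point is inside the cross-section, 0.66 mm from the nearest boundary — within the 1.6 mm shell band (2 × 0.8).

shell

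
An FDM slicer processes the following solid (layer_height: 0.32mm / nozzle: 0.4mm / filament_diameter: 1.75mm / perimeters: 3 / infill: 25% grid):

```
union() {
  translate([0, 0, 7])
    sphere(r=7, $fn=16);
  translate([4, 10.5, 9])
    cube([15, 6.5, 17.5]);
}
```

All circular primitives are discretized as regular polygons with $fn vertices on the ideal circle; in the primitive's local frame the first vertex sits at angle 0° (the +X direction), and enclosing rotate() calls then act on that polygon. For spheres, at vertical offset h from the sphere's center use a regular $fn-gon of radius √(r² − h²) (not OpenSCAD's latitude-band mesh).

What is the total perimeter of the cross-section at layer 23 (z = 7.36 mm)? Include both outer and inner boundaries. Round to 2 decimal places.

At z = 7.36 mm: the sphere: section is a regular 16-gon, circumradius = √(r²−h²) = √(7²−0.36²) = 6.991 (perimeter = 2·16·6.991·sin(180°/16) = 43.64 mm); the cube at (4, 10.5) is absent (z outside [9, 26.5]); Taking the union: only the r=7 sphere is present, so the union is just that shape — boundary = 43.64 mm. Overall, the cross-section is a single solid region. Total boundary length (outer) = 43.64 mm.

43.64 mm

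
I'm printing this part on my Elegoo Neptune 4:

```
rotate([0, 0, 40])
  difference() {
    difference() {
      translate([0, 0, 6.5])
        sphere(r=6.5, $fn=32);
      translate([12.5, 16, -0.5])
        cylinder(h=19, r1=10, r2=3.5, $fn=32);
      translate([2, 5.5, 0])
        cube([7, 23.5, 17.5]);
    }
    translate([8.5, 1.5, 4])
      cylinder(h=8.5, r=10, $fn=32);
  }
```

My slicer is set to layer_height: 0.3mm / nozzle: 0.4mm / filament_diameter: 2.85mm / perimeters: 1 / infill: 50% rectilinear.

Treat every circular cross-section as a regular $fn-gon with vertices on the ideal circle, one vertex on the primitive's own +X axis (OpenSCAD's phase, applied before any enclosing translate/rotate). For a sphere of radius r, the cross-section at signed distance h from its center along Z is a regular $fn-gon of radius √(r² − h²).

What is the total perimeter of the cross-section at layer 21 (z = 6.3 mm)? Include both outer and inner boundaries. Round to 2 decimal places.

At z = 6.3 mm: the r=6.5 sphere contributes a regular 32-gon of circumradius √(6.5²−0.2²) = 6.497 (perimeter = 2·32·6.497·sin(180°/32) = 40.76 mm); the cone at (12.5, 16): at t=0.358 of its height the radius interpolates to r₁+(r₂−r₁)t = 7.674, giving a regular 32-gon of that circumradius (perimeter = 2·32·7.674·sin(180°/32) = 48.14 mm); the cube at (2, 5.5) (footprint 7×23.5) is included at this height (perimeter 61.00 mm); Taking the first minus the rest: starting from the r=6.5 sphere, the cone at (12.5, 16) misses the remaining region (no effect); the 7×23.5 cube at (2, 5.5) partially overlaps it — only the 0.52 mm² overlap (of its 164.50 mm²) is removed, clipping the outline — boundary = 41.26 mm; the r=10 cylinder at (8.5, 1.5) gives a regular 32-gon of circumradius 10 (constant along its height) (perimeter = 2·32·10.000·sin(180°/32) = 62.73 mm); Subtracting the remaining from the first: starting from that combined region, the r=10 cylinder at (8.5, 1.5) partially overlaps it — only the 72.96 mm² overlap (of its 312.14 mm²) is removed, clipping the outline — boundary = 36.34 mm; (whole slice rotated 40° about Z — lengths, areas and connectivity unchanged). Overall, the cross-section is a single solid region. Total boundary length (outer) = 36.34 mm.

36.34 mm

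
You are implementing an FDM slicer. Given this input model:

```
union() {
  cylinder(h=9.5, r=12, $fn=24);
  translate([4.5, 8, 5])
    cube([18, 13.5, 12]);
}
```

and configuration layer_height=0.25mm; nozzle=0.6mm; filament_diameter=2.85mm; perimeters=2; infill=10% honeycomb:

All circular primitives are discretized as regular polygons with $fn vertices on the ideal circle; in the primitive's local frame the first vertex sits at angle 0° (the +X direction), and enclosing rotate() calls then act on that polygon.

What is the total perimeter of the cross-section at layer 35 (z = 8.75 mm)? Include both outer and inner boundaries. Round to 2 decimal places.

At z = 8.75 mm: the r=12 cylinder gives a regular 24-gon of circumradius 12 (constant along its height) (perimeter = 2·24·12.000·sin(180°/24) = 75.18 mm); the 18×13.5 cube at (4.5, 8) contributes its full rectangle (perimeter 63.00 mm); Merging all regions: the regions partially overlap (shared area 7.72 mm²), so the edge portions inside another operand are dropped and the merged outline is re-measured after clipping — boundary = 125.44 mm. Overall, the cross-section is a single solid region. Total boundary length (outer) = 125.44 mm.

125.44 mm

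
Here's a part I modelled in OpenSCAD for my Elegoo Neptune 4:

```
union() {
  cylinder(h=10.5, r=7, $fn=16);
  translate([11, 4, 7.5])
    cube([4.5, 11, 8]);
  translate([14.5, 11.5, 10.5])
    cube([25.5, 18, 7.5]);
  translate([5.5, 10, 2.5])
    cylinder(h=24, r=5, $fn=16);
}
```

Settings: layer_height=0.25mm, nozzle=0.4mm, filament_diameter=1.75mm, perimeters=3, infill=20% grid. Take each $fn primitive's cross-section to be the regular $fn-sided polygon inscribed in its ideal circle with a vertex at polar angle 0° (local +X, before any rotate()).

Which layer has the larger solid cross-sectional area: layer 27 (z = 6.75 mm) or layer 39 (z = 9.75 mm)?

Layer 27 (z = 6.75): the r=7 cylinder contributes a regular 16-gon of circumradius 7 (area = (16/2)·7.000²·sin(360°/16) = 150.01 mm²); the cube at (11, 4) is not intersected at this z (z outside [7.5, 15.5]); the cube at (14.5, 11.5) is not intersected at this z (z outside [10.5, 18]); the r=5 cylinder at (5.5, 10) gives a regular 16-gon of circumradius 5 (constant along its height) (area = (16/2)·5.000²·sin(360°/16) = 76.54 mm²); Taking the union: the regions partially overlap — summed areas 226.55 mm² minus the doubly-counted overlap 0.91 mm² gives 225.64 mm² — area = 225.64 mm². So its area = 225.64 mm². Layer 39 (z = 9.75): the r=7 cylinder gives a regular 16-gon of circumradius 7 (constant along its height) (area = (16/2)·7.000²·sin(360°/16) = 150.01 mm²); the cube at (11, 4) is present — its section is the full 4.5×11 rectangle (area 49.50 mm²); the cube at (14.5, 11.5) is not intersected at this z (z outside [10.5, 18]); the r=5 cylinder at (5.5, 10) gives a regular 16-gon of circumradius 5 (constant along its height) (area = (16/2)·5.000²·sin(360°/16) = 76.54 mm²); Taking the union: the regions partially overlap — summed areas 276.05 mm² minus the doubly-counted overlap 0.91 mm² gives 275.14 mm² — area = 275.14 mm². So its area = 275.14 mm². Layer 39 is larger (275.14 vs 225.64 mm²).

layer 39 (z = 9.75 mm)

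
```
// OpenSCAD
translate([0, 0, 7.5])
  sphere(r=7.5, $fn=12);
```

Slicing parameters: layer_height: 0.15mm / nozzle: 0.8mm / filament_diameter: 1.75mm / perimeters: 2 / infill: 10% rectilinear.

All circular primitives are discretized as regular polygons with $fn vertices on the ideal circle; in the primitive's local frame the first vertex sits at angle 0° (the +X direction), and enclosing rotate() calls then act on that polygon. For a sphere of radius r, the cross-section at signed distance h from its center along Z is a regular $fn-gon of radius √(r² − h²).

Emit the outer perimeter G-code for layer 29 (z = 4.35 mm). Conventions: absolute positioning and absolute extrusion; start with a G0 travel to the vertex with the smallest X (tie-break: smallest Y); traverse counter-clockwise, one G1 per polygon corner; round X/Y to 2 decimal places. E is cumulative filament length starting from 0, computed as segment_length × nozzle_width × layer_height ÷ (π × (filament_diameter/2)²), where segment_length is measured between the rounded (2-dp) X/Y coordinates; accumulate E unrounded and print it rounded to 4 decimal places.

At z = 4.35 mm: the r=7.5 sphere slices to a regular 12-gon of circumradius 6.806 (√(r²−h²) with h=3.15 from center). The outline is a single polygon with 12 vertices. Extrusion per mm of travel: 0.8 × 0.15 / (π × 0.875²) = 0.049890. Accumulating E over each segment gives final E = 2.1085.

G0 X-6.81 Y0.00 Z4.35
G1 X-5.89 Y-3.40 E0.1757
G1 X-3.40 Y-5.89 E0.3514
G1 X0.00 Y-6.81 E0.5271
G1 X3.40 Y-5.89 E0.7029
G1 X5.89 Y-3.40 E0.8785
G1 X6.81 Y0.00 E1.0543
G1 X5.89 Y3.40 E1.2300
G1 X3.40 Y5.89 E1.4057
G1 X0.00 Y6.81 E1.5814
G1 X-3.40 Y5.89 E1.7571
G1 X-5.89 Y3.40 E1.9328
G1 X-6.81 Y0.00 E2.1085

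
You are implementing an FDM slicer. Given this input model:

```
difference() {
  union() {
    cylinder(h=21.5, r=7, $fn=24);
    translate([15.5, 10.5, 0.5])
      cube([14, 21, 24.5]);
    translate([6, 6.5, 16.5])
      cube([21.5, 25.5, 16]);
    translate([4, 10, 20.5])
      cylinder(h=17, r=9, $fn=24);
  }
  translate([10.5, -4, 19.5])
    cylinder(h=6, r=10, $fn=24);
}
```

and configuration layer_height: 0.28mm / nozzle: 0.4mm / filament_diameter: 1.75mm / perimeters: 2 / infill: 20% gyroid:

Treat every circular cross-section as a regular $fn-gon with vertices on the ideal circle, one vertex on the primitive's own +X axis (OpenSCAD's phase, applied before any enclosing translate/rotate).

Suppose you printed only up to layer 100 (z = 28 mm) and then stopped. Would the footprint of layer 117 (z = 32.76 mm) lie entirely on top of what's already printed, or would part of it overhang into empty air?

entirely on top

Compare the two slices. At z = 28: the cylinder does not reach this height (z outside [0, 21.5]); the cube at (15.5, 10.5) does not reach this height (z outside [0.5, 25]); the cube at (6, 6.5) is present — its section is the full 21.5×25.5 rectangle (area 548.25 mm²); the r=9 cylinder at (4, 10) contributes a regular 24-gon of circumradius 9 (area = (24/2)·9.000²·sin(360°/24) = 251.57 mm²); Taking the union: the regions partially overlap — summed areas 799.82 mm² minus the doubly-counted overlap 68.66 mm² gives 731.17 mm² — area = 731.17 mm²; the cylinder at (10.5, -4) does not reach this height (z outside [19.5, 25.5]); After the difference (first − rest): none of the subtracted shapes is present at this height, so that combined region is unchanged — area = 731.17 mm². At z = 32.76: the cylinder does not reach this height (z outside [0, 21.5]); the cube at (15.5, 10.5) is not intersected at this z (z outside [0.5, 25]); the cube at (6, 6.5) is not intersected at this z (z outside [16.5, 32.5]); the r=9 cylinder at (4, 10) gives a regular 24-gon of circumradius 9 (constant along its height) (area = (24/2)·9.000²·sin(360°/24) = 251.57 mm²); Combining (union): only the r=9 cylinder at (4, 10) is present, so the union is just that shape — area = 251.57 mm²; the cylinder at (10.5, -4) is absent (z outside [19.5, 25.5]); After the difference (first − rest): none of the subtracted shapes is present at this height, so the result so far is unchanged — area = 251.57 mm². Checking containment: the cross-section at z = 32.76 is a subset of the cross-section at z = 28.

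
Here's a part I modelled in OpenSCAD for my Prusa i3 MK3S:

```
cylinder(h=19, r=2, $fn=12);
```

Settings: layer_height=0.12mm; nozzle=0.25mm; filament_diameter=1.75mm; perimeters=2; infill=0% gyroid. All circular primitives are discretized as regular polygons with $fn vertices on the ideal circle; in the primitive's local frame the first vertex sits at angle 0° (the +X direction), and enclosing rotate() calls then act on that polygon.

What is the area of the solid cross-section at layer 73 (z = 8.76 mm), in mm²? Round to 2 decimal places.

At z = 8.76 mm: the cylinder: section is a regular 12-gon, circumradius r=2 (area = (12/2)·2.000²·sin(360°/12) = 12.00 mm²). Overall, the cross-section is a single solid region. Net area = 12.00 mm².

12.00 mm²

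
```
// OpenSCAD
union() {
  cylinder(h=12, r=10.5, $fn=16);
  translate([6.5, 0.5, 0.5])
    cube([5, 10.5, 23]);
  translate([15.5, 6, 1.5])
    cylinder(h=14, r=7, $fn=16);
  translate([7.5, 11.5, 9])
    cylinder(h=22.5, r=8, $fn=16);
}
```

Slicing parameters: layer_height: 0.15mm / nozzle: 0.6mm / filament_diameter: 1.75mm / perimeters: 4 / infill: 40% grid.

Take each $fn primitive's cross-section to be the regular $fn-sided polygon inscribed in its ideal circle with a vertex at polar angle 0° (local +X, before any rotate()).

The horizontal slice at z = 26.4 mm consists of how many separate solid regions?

At z = 26.4 mm: the cylinder is absent (z outside [0, 12]); the cube at (6.5, 0.5) does not reach this height (z outside [0.5, 23.5]); the cylinder at (15.5, 6) does not reach this height (z outside [1.5, 15.5]); the cylinder at (7.5, 11.5): section is a regular 16-gon, circumradius r=8; Merging all regions: only the r=8 cylinder at (7.5, 11.5) is present, so the union is just that shape — 1 connected region. The result has 1 disconnected region.

1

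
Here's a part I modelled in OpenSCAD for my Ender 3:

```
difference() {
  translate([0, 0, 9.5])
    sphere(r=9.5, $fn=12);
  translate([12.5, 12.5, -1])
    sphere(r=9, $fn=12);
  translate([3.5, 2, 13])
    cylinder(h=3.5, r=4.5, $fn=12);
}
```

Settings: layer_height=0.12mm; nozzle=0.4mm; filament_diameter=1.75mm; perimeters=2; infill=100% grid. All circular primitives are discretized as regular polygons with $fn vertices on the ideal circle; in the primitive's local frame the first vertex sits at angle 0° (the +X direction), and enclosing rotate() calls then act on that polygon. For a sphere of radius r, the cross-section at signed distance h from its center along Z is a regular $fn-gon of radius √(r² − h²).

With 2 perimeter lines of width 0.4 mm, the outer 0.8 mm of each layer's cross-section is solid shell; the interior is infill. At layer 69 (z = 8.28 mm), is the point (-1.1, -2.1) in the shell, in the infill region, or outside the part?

infill

At z = 8.28 mm: the r=9.5 sphere slices to a regular 12-gon of circumradius 9.421 (√(r²−h²) with h=1.22 from center); the sphere at (12.5, 12.5) is not intersected at this z (|z−center|=9.280 > r=9); the cylinder at (3.5, 2) is absent (z outside [13, 16.5]); Subtracting the remaining from the first: none of the subtracted shapes is present at this height, so the r=9.5 sphere is unchanged — 1 connected region. Overall, the cross-section is a single solid region. The nearest boundary edge runs (-4.71, -8.16)→(-0.00, -9.42); distance from the point to it = 6.79 mm. The point is inside the cross-section and 6.79 mm from the nearest boundary — more than the 0.8 mm shell width (2 × 0.4), so it's in the infill interior.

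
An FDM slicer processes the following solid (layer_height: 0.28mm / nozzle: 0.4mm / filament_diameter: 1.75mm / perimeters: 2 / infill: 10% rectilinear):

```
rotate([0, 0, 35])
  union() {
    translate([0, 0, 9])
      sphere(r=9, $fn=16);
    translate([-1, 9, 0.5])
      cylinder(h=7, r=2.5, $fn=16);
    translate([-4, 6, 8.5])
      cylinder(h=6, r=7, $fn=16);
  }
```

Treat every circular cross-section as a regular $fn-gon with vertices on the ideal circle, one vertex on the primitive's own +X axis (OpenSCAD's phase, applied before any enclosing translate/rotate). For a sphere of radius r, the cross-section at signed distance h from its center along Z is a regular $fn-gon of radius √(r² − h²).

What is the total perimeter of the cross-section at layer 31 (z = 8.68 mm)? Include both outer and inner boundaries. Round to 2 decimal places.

65.47 mm

At z = 8.68 mm: the sphere: section is a regular 16-gon, circumradius = √(r²−h²) = √(9²−0.32²) = 8.994 (perimeter = 2·16·8.994·sin(180°/16) = 56.15 mm); the cylinder at (-1, 9) is absent (z outside [0.5, 7.5]); the r=7 cylinder at (-4, 6) contributes a regular 16-gon of circumradius 7 (perimeter = 2·16·7.000·sin(180°/16) = 43.70 mm); Merging all regions: the regions partially overlap (shared area 84.27 mm²), so the edge portions inside another operand are dropped and the merged outline is re-measured after clipping — boundary = 65.47 mm; (whole slice rotated 35° about Z — lengths, areas and connectivity unchanged). Overall, the cross-section is a single solid region. Total boundary length (outer) = 65.47 mm.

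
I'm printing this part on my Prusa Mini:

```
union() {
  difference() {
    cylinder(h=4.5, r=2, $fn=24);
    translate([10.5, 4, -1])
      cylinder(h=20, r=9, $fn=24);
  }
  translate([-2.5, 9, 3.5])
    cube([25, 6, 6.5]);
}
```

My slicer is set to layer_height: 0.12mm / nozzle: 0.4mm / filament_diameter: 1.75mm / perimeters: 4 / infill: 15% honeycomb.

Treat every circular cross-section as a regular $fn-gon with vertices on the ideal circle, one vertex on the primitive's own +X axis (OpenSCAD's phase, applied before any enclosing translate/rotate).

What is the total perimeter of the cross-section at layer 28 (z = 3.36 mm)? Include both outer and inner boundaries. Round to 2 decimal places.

12.53 mm

At z = 3.36 mm: the cylinder: section is a regular 24-gon, circumradius r=2 (perimeter = 2·24·2.000·sin(180°/24) = 12.53 mm); the r=9 cylinder at (10.5, 4) gives a regular 24-gon of circumradius 9 (constant along its height) (perimeter = 2·24·9.000·sin(180°/24) = 56.39 mm); Subtracting the remaining from the first: starting from the r=2 cylinder, the r=9 cylinder at (10.5, 4) misses the remaining region (no effect) — boundary = 12.53 mm; the cube at (-2.5, 9) is not intersected at this z (z outside [3.5, 10]); Taking the union: only the result so far is present, so the union is just that shape — boundary = 12.53 mm. Overall, the cross-section is a single solid region. Total boundary length (outer) = 12.53 mm.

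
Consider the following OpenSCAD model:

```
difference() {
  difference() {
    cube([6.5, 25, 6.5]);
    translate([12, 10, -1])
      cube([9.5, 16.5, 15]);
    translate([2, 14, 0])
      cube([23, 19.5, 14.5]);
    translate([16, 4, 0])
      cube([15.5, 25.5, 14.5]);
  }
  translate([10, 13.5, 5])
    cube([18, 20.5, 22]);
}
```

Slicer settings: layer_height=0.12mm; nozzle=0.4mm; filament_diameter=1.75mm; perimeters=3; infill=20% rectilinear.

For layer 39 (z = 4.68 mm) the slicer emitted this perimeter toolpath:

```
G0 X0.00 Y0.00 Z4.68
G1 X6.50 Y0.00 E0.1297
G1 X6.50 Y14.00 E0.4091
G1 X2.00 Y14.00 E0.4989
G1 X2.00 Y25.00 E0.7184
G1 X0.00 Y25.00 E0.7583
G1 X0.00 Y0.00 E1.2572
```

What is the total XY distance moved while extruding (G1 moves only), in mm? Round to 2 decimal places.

63.00 mm

Sum the Euclidean lengths of each G1 segment: total = 63.00 mm.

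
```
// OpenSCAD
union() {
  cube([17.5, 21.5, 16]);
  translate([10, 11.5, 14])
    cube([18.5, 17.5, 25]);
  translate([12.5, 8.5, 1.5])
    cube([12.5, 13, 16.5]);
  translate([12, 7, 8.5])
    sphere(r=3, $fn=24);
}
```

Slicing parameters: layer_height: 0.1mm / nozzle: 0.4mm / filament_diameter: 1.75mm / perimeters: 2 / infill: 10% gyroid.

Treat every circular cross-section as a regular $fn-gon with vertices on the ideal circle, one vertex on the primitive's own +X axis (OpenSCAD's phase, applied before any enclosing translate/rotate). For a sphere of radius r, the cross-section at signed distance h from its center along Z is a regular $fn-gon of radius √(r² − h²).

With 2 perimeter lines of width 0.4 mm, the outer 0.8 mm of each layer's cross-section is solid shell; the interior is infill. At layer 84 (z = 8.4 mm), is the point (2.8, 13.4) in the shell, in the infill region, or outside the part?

infill

At z = 8.4 mm: the 17.5×21.5 cube contributes its full rectangle; the cube at (10, 11.5) does not reach this height (z outside [14, 39]); the 12.5×13 cube at (12.5, 8.5) contributes its full rectangle; the r=3 sphere at (12, 7) contributes a regular 24-gon of circumradius √(3²−0.1²) = 2.998; Combining (union): the regions partially overlap (shared area 92.92 mm²), so overlapping operands fuse into one piece — 1 connected region. Overall, the cross-section is a single solid region. The nearest boundary edge runs (0.00, 0.00)→(0.00, 21.50); distance from the point to it = 2.80 mm. The point is inside the cross-section and 2.80 mm from the nearest boundary — more than the 0.8 mm shell width (2 × 0.4), so it's in the infill interior.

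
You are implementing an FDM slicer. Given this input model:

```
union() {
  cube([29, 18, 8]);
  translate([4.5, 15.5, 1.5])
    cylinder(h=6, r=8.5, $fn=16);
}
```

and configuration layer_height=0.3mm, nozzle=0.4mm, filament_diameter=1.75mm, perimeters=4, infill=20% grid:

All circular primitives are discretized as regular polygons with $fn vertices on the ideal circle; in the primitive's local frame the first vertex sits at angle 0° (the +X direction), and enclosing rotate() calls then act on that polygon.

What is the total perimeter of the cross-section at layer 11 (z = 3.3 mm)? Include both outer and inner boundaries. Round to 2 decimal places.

At z = 3.3 mm: the 29×18 cube contributes its full rectangle (perimeter 94.00 mm); the cylinder at (4.5, 15.5): section is a regular 16-gon, circumradius r=8.5 (perimeter = 2·16·8.500·sin(180°/16) = 53.06 mm); Merging all regions: the regions partially overlap (shared area 123.05 mm²), so the edge portions inside another operand are dropped and the merged outline is re-measured after clipping — boundary = 104.41 mm. Overall, the cross-section is a single solid region. Total boundary length (outer) = 104.41 mm.

104.41 mm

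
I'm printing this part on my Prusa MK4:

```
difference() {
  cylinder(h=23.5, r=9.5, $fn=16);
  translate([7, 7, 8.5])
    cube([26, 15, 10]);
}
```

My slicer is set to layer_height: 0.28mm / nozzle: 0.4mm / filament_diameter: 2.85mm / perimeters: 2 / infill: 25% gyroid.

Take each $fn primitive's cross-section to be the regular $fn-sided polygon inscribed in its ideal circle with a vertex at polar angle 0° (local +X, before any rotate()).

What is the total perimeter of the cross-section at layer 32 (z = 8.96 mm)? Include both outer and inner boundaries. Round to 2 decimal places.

59.31 mm

At z = 8.96 mm: the r=9.5 cylinder contributes a regular 16-gon of circumradius 9.5 (perimeter = 2·16·9.500·sin(180°/16) = 59.31 mm); the 26×15 cube at (7, 7) contributes its full rectangle (perimeter 82.00 mm); Taking the first minus the rest: starting from the r=9.5 cylinder, the 26×15 cube at (7, 7) misses the remaining region (no effect) — boundary = 59.31 mm. Overall, the cross-section is a single solid region. Total boundary length (outer) = 59.31 mm.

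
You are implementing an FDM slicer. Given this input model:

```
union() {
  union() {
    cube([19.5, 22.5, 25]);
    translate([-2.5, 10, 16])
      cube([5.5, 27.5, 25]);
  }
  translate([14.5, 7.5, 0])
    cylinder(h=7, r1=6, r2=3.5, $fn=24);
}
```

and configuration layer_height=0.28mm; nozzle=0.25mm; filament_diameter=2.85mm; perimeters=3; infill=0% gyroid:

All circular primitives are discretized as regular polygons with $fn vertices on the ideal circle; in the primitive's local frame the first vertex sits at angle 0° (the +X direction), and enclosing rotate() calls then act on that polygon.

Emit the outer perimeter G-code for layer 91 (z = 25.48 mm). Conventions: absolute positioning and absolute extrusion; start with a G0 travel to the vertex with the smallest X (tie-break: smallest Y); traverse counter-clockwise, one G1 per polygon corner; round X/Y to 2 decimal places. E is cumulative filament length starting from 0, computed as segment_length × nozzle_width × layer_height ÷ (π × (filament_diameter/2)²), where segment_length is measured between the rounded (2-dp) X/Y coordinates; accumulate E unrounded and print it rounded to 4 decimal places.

At z = 25.48 mm: the cube does not reach this height (z outside [0, 25]); the 5.5×27.5 cube at (-2.5, 10) contributes its full rectangle; Combining (union): only the 5.5×27.5 cube at (-2.5, 10) is present, so the union is just that shape — 1 connected region; the cone at (14.5, 7.5) is not intersected at this z (z outside [0, 7]); Merging all regions: only that combined region is present, so the union is just that shape — 1 connected region. The outline is a single polygon with 4 vertices. Extrusion per mm of travel: 0.25 × 0.28 / (π × 1.425²) = 0.010973. Accumulating E over each segment gives final E = 0.7242.

G0 X-2.50 Y10.00 Z25.48
G1 X3.00 Y10.00 E0.0604
G1 X3.00 Y37.50 E0.3621
G1 X-2.50 Y37.50 E0.4225
G1 X-2.50 Y10.00 E0.7242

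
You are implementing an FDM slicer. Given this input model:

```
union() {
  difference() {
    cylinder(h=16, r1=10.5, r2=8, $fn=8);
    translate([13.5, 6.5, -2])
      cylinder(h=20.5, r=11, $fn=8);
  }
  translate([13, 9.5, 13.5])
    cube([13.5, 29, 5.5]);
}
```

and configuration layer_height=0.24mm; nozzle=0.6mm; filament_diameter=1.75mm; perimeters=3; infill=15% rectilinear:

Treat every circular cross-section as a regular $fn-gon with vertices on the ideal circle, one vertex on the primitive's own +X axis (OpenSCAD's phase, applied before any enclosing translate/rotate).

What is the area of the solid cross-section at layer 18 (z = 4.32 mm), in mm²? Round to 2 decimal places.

230.22 mm²

At z = 4.32 mm: the cone: at t=0.270 of its height the radius interpolates to r₁+(r₂−r₁)t = 9.825, giving a regular 8-gon of that circumradius (area = (8/2)·9.825²·sin(360°/8) = 273.03 mm²); the cylinder at (13.5, 6.5): section is a regular 8-gon, circumradius r=11 (area = (8/2)·11.000²·sin(360°/8) = 342.24 mm²); After the difference (first − rest): starting from the cone (273.03 mm²), the r=11 cylinder at (13.5, 6.5) partially overlaps it — only the 42.81 mm² overlap (of its 342.24 mm²) is removed, clipping the outline — area = 230.22 mm²; the cube at (13, 9.5) does not reach this height (z outside [13.5, 19]); Merging all regions: only the result so far is present, so the union is just that shape — area = 230.22 mm². Overall, the cross-section is a single solid region. Net area = 230.22 mm².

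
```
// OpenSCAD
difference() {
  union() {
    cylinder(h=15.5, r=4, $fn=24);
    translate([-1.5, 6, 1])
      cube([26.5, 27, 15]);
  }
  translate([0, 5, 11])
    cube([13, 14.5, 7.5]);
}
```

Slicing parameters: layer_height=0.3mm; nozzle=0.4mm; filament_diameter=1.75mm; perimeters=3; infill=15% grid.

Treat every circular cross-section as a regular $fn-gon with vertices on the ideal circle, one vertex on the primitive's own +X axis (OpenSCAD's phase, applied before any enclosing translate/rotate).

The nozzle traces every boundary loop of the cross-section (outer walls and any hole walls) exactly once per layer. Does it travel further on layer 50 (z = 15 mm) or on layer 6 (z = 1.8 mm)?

Layer 50 (z = 15): the cylinder: section is a regular 24-gon, circumradius r=4 (perimeter = 2·24·4.000·sin(180°/24) = 25.06 mm); the 26.5×27 cube at (-1.5, 6) contributes its full rectangle (perimeter 107.00 mm); Taking the union: the 2 present regions are separate (no shared area or edge), so areas and boundary lengths simply add and each stays a separate island — boundary = 132.06 mm; the 13×14.5 cube at (0, 5) contributes its full rectangle (perimeter 55.00 mm); After the difference (first − rest): starting from the result so far, the 13×14.5 cube at (0, 5) partially overlaps it — only the 175.50 mm² overlap (of its 188.50 mm²) is removed, clipping the outline — boundary = 159.06 mm. So its perimeter = 159.06 mm. Layer 6 (z = 1.8): the cylinder: section is a regular 24-gon, circumradius r=4 (perimeter = 2·24·4.000·sin(180°/24) = 25.06 mm); the 26.5×27 cube at (-1.5, 6) contributes its full rectangle (perimeter 107.00 mm); Merging all regions: the 2 present regions are separate (no shared area or edge), so areas and boundary lengths simply add and each stays a separate island — boundary = 132.06 mm; the cube at (0, 5) is not intersected at this z (z outside [11, 18.5]); Subtracting the remaining from the first: none of the subtracted shapes is present at this height, so the result so far is unchanged — boundary = 132.06 mm. So its perimeter = 132.06 mm. Layer 50 is larger (159.06 vs 132.06 mm).

layer 50 (z = 15 mm)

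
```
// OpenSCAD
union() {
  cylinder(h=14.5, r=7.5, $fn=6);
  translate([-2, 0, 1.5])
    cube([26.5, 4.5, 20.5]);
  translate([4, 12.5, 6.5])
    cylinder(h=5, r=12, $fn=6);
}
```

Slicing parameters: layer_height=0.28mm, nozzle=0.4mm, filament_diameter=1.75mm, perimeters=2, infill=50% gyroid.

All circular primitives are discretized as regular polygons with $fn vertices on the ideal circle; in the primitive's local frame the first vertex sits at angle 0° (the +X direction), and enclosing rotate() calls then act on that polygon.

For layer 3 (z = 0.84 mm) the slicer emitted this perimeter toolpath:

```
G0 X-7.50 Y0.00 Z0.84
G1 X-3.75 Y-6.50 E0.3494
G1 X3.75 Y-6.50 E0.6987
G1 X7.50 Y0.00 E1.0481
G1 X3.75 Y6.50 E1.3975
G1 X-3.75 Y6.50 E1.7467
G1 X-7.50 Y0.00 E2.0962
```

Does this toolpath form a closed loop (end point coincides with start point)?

yes

Start point (G0): (-7.50, 0.00). End point (last G1): the path returns to the start — closed.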